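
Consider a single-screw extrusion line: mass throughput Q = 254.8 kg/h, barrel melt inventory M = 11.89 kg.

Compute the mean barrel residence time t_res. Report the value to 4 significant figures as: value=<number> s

value=168.0 s

Convert throughput: Q = 254.8 kg/h = 254.8/3600 = 0.0707778 kg/s
Mean residence time: t_res = M/Q_s = 11.89 kg / 0.0707778 kg/s = 167.991 s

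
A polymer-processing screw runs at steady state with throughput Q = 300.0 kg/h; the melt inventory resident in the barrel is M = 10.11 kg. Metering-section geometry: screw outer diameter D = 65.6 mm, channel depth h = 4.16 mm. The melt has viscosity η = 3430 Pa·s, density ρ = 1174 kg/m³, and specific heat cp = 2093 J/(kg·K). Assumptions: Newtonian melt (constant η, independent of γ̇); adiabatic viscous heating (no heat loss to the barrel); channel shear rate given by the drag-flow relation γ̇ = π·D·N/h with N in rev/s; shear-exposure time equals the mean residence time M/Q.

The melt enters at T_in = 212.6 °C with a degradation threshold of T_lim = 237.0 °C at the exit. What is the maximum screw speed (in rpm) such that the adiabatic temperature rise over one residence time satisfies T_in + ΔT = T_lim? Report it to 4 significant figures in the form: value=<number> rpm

value=14.54 rpm

Throughput in SI: Q_s = 300.0 kg/h ÷ 3600 s/h = 0.0833333 kg/s
t_res = M / Q_s = 10.11 ÷ 0.0833333 = 121.32 s
D = 65.6 mm = 0.0656 m;  h = 4.16 mm = 0.00416 m
ΔT_a = T_lim − T_in = 237.0 °C − 212.6 °C = 24.4 K
γ̇_max² = ΔT_a·ρ·cp/(η·t_res) = 24.4·1174·2093/(3430·121.32) = 144.079 s⁻²
γ̇_max = sqrt(144.079) = 12.0033 s⁻¹
N_max = γ̇_max h / (πD) = 12.0033·0.00416/(π·0.0656) = 0.242292 rev/s → ×60 = 14.5375 rpm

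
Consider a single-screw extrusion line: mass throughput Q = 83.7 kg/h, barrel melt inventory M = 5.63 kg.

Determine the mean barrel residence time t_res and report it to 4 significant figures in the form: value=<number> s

value=242.2 s

Q_s = Q / 3600 = 83.7 / 3600 = 0.02325 kg/s
Mean residence time: t_res = M/Q_s = 5.63 kg / 0.02325 kg/s = 242.151 s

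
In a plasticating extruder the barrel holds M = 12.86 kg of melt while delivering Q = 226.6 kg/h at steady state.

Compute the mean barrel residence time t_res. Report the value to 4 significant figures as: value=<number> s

Throughput in SI: Q_s = 226.6 kg/h ÷ 3600 s/h = 0.0629444 kg/s
Mean residence time: t_res = M/Q_s = 12.86 kg / 0.0629444 kg/s = 204.307 s

value=204.3 s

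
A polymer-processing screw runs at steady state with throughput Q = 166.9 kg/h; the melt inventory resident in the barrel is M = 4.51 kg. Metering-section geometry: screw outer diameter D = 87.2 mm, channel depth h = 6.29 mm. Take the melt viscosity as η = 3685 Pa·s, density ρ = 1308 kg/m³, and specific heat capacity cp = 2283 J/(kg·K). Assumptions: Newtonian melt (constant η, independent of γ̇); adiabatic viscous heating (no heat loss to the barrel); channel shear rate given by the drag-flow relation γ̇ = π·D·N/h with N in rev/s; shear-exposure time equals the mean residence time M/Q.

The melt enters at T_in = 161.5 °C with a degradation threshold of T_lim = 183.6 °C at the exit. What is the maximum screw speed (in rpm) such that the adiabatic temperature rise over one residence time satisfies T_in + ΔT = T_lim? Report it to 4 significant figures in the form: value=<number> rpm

Q_s = Q / 3600 = 166.9 / 3600 = 0.0463611 kg/s
Mean residence time: t_res = M/Q_s = 4.51 kg / 0.0463611 kg/s = 97.2798 s
Geometry in SI: D = 87.2 mm → 0.0872 m, h = 6.29 mm → 0.00629 m
ΔT_a = T_lim − T_in = 183.6 °C − 161.5 °C = 22.1 K
γ̇_max² = ΔT_a·ρ·cp / (η·t_res) = [22.1 × 1308 × 2283] / [3685 × 97.2798] = 184.097 s⁻²
γ̇_max = sqrt(184.097) = 13.5682 s⁻¹
Solve γ̇ = πDN/h for N: N_max = γ̇_max·h/(π·D) = 13.5682 × 0.00629 / (π × 0.0872) = 0.311535 rev/s = 18.6921 rpm

value=18.69 rpm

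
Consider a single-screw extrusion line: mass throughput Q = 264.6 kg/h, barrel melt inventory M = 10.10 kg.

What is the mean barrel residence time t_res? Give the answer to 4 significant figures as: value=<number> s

value=137.4 s

Throughput in SI: Q_s = 264.6 kg/h ÷ 3600 s/h = 0.0735 kg/s
t_res = M / Q_s = 10.10 ÷ 0.0735 = 137.415 s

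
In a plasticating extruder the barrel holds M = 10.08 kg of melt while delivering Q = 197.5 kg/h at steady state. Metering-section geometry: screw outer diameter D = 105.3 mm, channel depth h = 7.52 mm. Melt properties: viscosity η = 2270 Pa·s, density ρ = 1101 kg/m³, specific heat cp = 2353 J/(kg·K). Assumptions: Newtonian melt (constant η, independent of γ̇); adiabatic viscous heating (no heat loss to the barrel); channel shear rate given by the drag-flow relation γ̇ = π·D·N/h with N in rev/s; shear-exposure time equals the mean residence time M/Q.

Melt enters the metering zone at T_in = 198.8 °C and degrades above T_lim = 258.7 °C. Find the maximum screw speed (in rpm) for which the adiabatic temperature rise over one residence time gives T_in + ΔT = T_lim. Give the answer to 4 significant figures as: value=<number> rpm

value=26.31 rpm

Q_s = Q / 3600 = 197.5 / 3600 = 0.0548611 kg/s
t_res = M / Q_s = 10.08 ÷ 0.0548611 = 183.737 s
Geometry in SI: D = 105.3 mm → 0.1053 m, h = 7.52 mm → 0.00752 m
Allowable rise: ΔT_a = T_lim − T_in = 258.7 − 198.8 = 59.9 K
γ̇_max² = ΔT_a·ρ·cp / (η·t_res) = [59.9 × 1101 × 2353] / [2270 × 183.737] = 372.061 s⁻²
γ̇_max = √372.061 = 19.2889 s⁻¹
Solve γ̇ = πDN/h for N: N_max = γ̇_max·h/(π·D) = 19.2889 × 0.00752 / (π × 0.1053) = 0.438477 rev/s = 26.3086 rpm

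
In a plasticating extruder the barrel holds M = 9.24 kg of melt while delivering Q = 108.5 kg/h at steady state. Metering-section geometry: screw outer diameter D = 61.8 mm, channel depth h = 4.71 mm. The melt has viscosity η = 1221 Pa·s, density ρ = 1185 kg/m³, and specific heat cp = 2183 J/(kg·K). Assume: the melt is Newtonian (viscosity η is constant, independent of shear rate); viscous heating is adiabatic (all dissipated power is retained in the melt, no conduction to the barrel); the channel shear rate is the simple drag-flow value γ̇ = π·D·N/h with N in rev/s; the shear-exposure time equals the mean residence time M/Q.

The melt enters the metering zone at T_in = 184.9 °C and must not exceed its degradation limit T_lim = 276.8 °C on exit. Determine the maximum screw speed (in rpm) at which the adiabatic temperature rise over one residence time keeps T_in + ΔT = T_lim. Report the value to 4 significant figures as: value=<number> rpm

value=36.68 rpm

Q_s = Q / 3600 = 108.5 / 3600 = 0.0301389 kg/s
t_res = M / Q_s = 9.24 ÷ 0.0301389 = 306.581 s
Geometry in SI: D = 61.8 mm → 0.0618 m, h = 4.71 mm → 0.00471 m
Allowable rise: ΔT_a = T_lim − T_in = 276.8 − 184.9 = 91.9 K
γ̇_max² = ΔT_a·ρ·cp / (η·t_res) = [91.9 × 1185 × 2183] / [1221 × 306.581] = 635.078 s⁻²
γ̇_max = sqrt(635.078) = 25.2008 s⁻¹
N_max = γ̇_max h / (πD) = 25.2008·0.00471/(π·0.0618) = 0.611359 rev/s → ×60 = 36.6815 rpm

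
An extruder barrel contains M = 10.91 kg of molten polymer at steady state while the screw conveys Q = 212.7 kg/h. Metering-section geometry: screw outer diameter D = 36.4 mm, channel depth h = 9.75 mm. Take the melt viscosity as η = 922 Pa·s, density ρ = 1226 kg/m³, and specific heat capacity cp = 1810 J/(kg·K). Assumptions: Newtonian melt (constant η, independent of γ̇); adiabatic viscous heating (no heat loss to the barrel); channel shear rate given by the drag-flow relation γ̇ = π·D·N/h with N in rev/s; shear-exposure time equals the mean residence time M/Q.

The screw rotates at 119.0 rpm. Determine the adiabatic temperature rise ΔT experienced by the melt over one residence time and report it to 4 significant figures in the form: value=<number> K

value=41.52 K

Q_s = Q / 3600 = 212.7 / 3600 = 0.0590833 kg/s
t_res = M / Q_s = 10.91 / 0.0590833 = 184.654 s
D = 36.4 mm = 0.0364 m;  h = 9.75 mm = 0.00975 m;  N = 119.0 rpm / 60 = 1.98333 rev/s
Shear rate: γ̇ = πDN/h = π·0.0364·1.98333/0.00975 = 23.2617 s⁻¹
ΔT = η·γ̇²·t_res/(ρ·cp) = [922 × 23.2617² × 184.654] / [1226 × 1810] = 41.5151 K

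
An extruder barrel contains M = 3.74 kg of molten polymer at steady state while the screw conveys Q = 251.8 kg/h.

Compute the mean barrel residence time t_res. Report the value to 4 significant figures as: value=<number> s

value=53.47 s

Convert throughput: Q = 251.8 kg/h = 251.8/3600 = 0.0699444 kg/s
Mean residence time: t_res = M/Q_s = 3.74 kg / 0.0699444 kg/s = 53.471 s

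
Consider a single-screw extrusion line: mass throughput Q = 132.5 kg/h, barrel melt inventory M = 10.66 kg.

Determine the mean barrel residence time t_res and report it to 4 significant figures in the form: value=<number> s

value=289.6 s

Q_s = Q / 3600 = 132.5 / 3600 = 0.0368056 kg/s
Mean residence time: t_res = M/Q_s = 10.66 kg / 0.0368056 kg/s = 289.63 s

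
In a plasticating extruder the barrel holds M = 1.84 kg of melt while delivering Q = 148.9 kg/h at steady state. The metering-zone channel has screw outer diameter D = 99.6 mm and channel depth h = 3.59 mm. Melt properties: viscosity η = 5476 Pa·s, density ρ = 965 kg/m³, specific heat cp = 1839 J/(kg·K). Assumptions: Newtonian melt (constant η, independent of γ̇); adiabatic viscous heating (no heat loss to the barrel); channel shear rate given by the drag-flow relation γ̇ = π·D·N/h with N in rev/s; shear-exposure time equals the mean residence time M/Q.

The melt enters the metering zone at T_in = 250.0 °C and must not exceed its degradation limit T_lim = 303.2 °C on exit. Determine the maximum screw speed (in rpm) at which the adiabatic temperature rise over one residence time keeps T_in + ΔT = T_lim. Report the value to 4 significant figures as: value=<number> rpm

value=13.55 rpm

Q_s = Q / 3600 = 148.9 / 3600 = 0.0413611 kg/s
t_res = M / Q_s = 1.84 ÷ 0.0413611 = 44.4862 s
D = 99.6 mm = 0.0996 m;  h = 3.59 mm = 0.00359 m
ΔT_a = T_lim − T_in = 303.2 − 250.0 = 53.2 K
Invert ΔT = ηγ̇²t_res/(ρcp) for γ̇: γ̇_max² = ΔT_a ρ cp / (η t_res) = 53.2·965·1839 / (5476·44.4862) = 387.553 s⁻²
γ̇_max = √387.553 = 19.6864 s⁻¹
Solve γ̇ = πDN/h for N: N_max = γ̇_max·h/(π·D) = 19.6864 × 0.00359 / (π × 0.0996) = 0.225866 rev/s = 13.552 rpm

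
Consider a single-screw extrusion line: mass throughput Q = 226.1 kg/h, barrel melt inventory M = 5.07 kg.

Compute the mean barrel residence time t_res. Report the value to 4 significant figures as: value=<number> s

value=80.73 s

Convert throughput: Q = 226.1 kg/h = 226.1/3600 = 0.0628056 kg/s
Mean residence time: t_res = M/Q_s = 5.07 kg / 0.0628056 kg/s = 80.7253 s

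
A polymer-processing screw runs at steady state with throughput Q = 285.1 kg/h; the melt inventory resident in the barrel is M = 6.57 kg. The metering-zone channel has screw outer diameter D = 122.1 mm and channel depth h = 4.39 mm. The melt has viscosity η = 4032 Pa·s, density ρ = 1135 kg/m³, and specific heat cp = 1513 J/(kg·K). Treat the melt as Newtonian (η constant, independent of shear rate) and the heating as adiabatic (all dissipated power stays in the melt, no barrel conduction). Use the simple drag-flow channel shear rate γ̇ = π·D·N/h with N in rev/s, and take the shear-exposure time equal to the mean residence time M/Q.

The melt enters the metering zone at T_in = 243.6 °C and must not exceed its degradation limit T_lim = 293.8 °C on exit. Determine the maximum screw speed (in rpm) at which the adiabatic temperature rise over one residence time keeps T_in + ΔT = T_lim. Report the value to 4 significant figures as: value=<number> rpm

Convert throughput: Q = 285.1 kg/h = 285.1/3600 = 0.0791944 kg/s
Mean residence time: t_res = M/Q_s = 6.57 kg / 0.0791944 kg/s = 82.9604 s
Convert to metres: D = 0.1221 m, h = 0.00439 m
ΔT_a = T_lim − T_in = 293.8 °C − 243.6 °C = 50.2 K
γ̇_max² = ΔT_a·ρ·cp / (η·t_res) = [50.2 × 1135 × 1513] / [4032 × 82.9604] = 257.72 s⁻²
γ̇_max = √257.72 = 16.0536 s⁻¹
N_max = γ̇_max·h / (π·D) = 16.0536 · 0.00439 / (π · 0.1221) = 0.183727 rev/s = 11.0236 rpm

value=11.02 rpm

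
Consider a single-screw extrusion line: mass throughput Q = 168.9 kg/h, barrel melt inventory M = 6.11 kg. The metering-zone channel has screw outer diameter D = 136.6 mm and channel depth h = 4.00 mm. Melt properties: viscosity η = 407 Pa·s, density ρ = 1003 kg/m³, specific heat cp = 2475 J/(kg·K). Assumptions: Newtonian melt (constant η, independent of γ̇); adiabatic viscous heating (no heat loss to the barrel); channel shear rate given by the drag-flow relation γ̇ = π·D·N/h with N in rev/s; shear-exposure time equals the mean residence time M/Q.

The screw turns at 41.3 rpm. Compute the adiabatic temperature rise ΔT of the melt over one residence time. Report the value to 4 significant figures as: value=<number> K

Convert throughput: Q = 168.9 kg/h = 168.9/3600 = 0.0469167 kg/s
t_res = M / Q_s = 6.11 / 0.0469167 = 130.231 s
D = 136.6 mm = 0.1366 m;  h = 4.00 mm = 0.004 m;  N = 41.3 rpm / 60 = 0.688333 rev/s
Shear rate: γ̇ = πDN/h = π·0.1366·0.688333/0.004 = 73.8481 s⁻¹
Adiabatic rise: ΔT = η γ̇² t_res / (ρ cp) = 407·(73.8481)²·130.231 / (1003·2475) = 116.442 K

value=116.4 K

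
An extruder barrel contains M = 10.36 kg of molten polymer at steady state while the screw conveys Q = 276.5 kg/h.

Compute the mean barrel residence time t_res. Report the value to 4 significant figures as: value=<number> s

value=134.9 s

Convert throughput: Q = 276.5 kg/h = 276.5/3600 = 0.0768056 kg/s
Mean residence time: t_res = M/Q_s = 10.36 kg / 0.0768056 kg/s = 134.886 s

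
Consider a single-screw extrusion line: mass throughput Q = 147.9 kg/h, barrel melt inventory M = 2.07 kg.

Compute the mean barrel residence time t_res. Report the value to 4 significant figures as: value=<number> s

Throughput in SI: Q_s = 147.9 kg/h ÷ 3600 s/h = 0.0410833 kg/s
Mean residence time: t_res = M/Q_s = 2.07 kg / 0.0410833 kg/s = 50.3854 s

value=50.39 s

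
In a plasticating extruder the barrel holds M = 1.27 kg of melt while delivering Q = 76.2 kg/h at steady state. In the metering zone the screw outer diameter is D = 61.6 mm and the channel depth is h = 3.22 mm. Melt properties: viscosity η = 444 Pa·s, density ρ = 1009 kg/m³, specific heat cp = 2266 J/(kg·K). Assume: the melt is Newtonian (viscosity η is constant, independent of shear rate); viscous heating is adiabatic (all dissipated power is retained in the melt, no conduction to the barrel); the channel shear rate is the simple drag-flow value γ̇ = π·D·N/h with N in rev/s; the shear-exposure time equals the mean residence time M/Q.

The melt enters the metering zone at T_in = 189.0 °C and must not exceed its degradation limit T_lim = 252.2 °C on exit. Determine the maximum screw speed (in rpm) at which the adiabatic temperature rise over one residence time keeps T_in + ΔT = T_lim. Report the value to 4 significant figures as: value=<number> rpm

Q_s = Q / 3600 = 76.2 / 3600 = 0.0211667 kg/s
Mean residence time: t_res = M/Q_s = 1.27 kg / 0.0211667 kg/s = 60 s
Geometry in SI: D = 61.6 mm → 0.0616 m, h = 3.22 mm → 0.00322 m
ΔT_a = T_lim − T_in = 252.2 − 189.0 = 63.2 K
γ̇_max² = ΔT_a·ρ·cp/(η·t_res) = 63.2·1009·2266/(444·60) = 5424.18 s⁻²
γ̇_max = sqrt(5424.18) = 73.649 s⁻¹
Solve γ̇ = πDN/h for N: N_max = γ̇_max·h/(π·D) = 73.649 × 0.00322 / (π × 0.0616) = 1.22544 rev/s = 73.5264 rpm

value=73.53 rpm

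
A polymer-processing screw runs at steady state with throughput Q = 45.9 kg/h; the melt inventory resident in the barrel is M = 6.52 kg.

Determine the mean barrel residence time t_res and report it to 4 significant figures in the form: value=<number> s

Throughput in SI: Q_s = 45.9 kg/h ÷ 3600 s/h = 0.01275 kg/s
t_res = M / Q_s = 6.52 ÷ 0.01275 = 511.373 s

value=511.4 s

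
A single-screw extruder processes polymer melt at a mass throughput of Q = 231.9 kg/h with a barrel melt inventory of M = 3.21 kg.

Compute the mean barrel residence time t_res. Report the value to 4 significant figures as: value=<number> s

Convert throughput: Q = 231.9 kg/h = 231.9/3600 = 0.0644167 kg/s
Mean residence time: t_res = M/Q_s = 3.21 kg / 0.0644167 kg/s = 49.8318 s

value=49.83 s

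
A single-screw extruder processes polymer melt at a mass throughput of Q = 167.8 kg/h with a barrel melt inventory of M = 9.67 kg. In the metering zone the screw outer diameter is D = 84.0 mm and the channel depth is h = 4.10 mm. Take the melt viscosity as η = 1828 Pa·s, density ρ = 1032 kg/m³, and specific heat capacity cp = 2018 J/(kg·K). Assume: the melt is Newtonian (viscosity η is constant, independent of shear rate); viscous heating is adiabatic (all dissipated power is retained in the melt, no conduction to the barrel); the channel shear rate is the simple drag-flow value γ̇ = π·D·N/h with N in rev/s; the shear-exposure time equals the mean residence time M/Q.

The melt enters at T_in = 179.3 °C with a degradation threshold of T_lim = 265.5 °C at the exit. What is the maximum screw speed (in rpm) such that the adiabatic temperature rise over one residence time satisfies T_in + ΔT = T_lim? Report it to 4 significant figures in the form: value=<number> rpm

value=20.28 rpm

Convert throughput: Q = 167.8 kg/h = 167.8/3600 = 0.0466111 kg/s
t_res = M / Q_s = 9.67 / 0.0466111 = 207.461 s
D = 84.0 mm = 0.084 m;  h = 4.10 mm = 0.0041 m
Allowable rise: ΔT_a = T_lim − T_in = 265.5 − 179.3 = 86.2 K
Invert ΔT = ηγ̇²t_res/(ρcp) for γ̇: γ̇_max² = ΔT_a ρ cp / (η t_res) = 86.2·1032·2018 / (1828·207.461) = 473.364 s⁻²
γ̇_max = sqrt(473.364) = 21.7569 s⁻¹
N_max = γ̇_max·h / (π·D) = 21.7569 · 0.0041 / (π · 0.084) = 0.338028 rev/s = 20.2817 rpm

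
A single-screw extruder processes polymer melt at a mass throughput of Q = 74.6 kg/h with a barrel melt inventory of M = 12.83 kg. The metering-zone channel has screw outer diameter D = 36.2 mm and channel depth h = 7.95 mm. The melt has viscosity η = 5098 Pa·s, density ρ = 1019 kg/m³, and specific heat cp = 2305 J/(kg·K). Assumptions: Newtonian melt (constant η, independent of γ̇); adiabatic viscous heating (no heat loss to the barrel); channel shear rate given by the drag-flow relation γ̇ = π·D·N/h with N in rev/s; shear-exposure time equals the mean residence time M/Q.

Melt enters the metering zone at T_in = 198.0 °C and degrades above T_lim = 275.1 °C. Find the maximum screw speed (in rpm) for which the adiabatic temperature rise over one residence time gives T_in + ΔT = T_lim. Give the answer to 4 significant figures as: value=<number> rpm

value=31.77 rpm

Throughput in SI: Q_s = 74.6 kg/h ÷ 3600 s/h = 0.0207222 kg/s
t_res = M / Q_s = 12.83 ÷ 0.0207222 = 619.142 s
D = 36.2 mm = 0.0362 m;  h = 7.95 mm = 0.00795 m
ΔT_a = T_lim − T_in = 275.1 − 198.0 = 77.1 K
Invert ΔT = ηγ̇²t_res/(ρcp) for γ̇: γ̇_max² = ΔT_a ρ cp / (η t_res) = 77.1·1019·2305 / (5098·619.142) = 57.3732 s⁻²
Take the square root: γ̇_max = √(57.3732) = 7.57451 s⁻¹
Solve γ̇ = πDN/h for N: N_max = γ̇_max·h/(π·D) = 7.57451 × 0.00795 / (π × 0.0362) = 0.529497 rev/s = 31.7698 rpm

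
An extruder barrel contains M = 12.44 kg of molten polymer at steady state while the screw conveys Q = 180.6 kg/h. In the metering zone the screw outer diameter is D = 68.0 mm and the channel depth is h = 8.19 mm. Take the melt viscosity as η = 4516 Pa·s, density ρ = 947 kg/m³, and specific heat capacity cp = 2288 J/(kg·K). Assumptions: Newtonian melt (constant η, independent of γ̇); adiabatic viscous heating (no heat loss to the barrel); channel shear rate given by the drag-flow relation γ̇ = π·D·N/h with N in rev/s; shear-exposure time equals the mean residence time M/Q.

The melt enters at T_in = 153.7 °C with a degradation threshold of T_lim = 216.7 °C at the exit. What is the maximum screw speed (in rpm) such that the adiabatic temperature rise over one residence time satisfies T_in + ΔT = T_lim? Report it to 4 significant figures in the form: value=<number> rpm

Q_s = Q / 3600 = 180.6 / 3600 = 0.0501667 kg/s
t_res = M / Q_s = 12.44 / 0.0501667 = 247.973 s
Geometry in SI: D = 68.0 mm → 0.068 m, h = 8.19 mm → 0.00819 m
Allowable rise: ΔT_a = T_lim − T_in = 216.7 − 153.7 = 63 K
γ̇_max² = ΔT_a·ρ·cp/(η·t_res) = 63·947·2288/(4516·247.973) = 121.895 s⁻²
Take the square root: γ̇_max = √(121.895) = 11.0406 s⁻¹
N_max = γ̇_max h / (πD) = 11.0406·0.00819/(π·0.068) = 0.423271 rev/s → ×60 = 25.3963 rpm

value=25.40 rpm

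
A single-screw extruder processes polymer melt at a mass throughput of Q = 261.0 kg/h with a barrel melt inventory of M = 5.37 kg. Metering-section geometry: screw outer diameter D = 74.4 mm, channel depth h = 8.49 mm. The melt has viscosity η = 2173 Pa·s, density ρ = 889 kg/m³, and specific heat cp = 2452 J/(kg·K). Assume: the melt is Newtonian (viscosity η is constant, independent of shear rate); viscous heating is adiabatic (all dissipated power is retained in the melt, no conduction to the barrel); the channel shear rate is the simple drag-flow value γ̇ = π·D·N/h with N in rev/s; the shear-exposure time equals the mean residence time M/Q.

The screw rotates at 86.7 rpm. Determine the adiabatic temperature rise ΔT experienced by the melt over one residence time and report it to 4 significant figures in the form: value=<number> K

Convert throughput: Q = 261.0 kg/h = 261.0/3600 = 0.0725 kg/s
t_res = M / Q_s = 5.37 / 0.0725 = 74.069 s
Geometry in metres: D = 74.4 mm → 0.0744 m, h = 8.49 mm → 0.00849 m; screw speed N = 86.7 rpm = 1.445 rev/s
γ̇ = π·D·N / h = π · 0.0744 · 1.445 / 0.00849 = 39.7817 s⁻¹
ΔT = η·γ̇²·t_res / (ρ·cp) = 2173 · (39.7817)² · 74.069 / (889 · 2452) = 116.853 K

value=116.9 K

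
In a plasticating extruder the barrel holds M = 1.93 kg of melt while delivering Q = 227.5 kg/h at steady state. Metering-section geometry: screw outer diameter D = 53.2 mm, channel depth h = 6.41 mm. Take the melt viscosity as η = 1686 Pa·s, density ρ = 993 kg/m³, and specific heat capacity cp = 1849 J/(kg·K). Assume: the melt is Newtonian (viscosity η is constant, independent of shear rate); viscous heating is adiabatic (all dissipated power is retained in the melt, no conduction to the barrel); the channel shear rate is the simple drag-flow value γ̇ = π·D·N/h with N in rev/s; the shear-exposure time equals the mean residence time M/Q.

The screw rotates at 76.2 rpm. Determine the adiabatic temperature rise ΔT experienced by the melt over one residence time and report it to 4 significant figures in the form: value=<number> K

value=30.75 K

Throughput in SI: Q_s = 227.5 kg/h ÷ 3600 s/h = 0.0631944 kg/s
t_res = M / Q_s = 1.93 ÷ 0.0631944 = 30.5407 s
Geometry in metres: D = 53.2 mm → 0.0532 m, h = 6.41 mm → 0.00641 m; screw speed N = 76.2 rpm = 1.27 rev/s
Shear rate: γ̇ = πDN/h = π·0.0532·1.27/0.00641 = 33.1137 s⁻¹
ΔT = η·γ̇²·t_res / (ρ·cp) = 1686 · (33.1137)² · 30.5407 / (993 · 1849) = 30.7514 K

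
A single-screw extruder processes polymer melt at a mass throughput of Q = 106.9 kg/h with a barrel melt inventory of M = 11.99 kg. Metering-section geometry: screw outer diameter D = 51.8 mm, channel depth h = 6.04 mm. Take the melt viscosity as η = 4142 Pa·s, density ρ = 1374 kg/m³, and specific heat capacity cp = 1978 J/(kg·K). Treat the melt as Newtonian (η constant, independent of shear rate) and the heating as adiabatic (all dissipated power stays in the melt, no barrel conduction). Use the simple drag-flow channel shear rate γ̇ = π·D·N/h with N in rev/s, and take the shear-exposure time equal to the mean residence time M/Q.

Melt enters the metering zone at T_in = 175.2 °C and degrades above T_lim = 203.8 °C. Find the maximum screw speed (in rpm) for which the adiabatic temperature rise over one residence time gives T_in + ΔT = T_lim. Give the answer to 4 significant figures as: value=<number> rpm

value=15.18 rpm

Q_s = Q / 3600 = 106.9 / 3600 = 0.0296944 kg/s
Mean residence time: t_res = M/Q_s = 11.99 kg / 0.0296944 kg/s = 403.779 s
Geometry in SI: D = 51.8 mm → 0.0518 m, h = 6.04 mm → 0.00604 m
ΔT_a = T_lim − T_in = 203.8 − 175.2 = 28.6 K
Invert ΔT = ηγ̇²t_res/(ρcp) for γ̇: γ̇_max² = ΔT_a ρ cp / (η t_res) = 28.6·1374·1978 / (4142·403.779) = 46.4756 s⁻²
Take the square root: γ̇_max = √(46.4756) = 6.8173 s⁻¹
N_max = γ̇_max·h / (π·D) = 6.8173 · 0.00604 / (π · 0.0518) = 0.253029 rev/s = 15.1817 rpm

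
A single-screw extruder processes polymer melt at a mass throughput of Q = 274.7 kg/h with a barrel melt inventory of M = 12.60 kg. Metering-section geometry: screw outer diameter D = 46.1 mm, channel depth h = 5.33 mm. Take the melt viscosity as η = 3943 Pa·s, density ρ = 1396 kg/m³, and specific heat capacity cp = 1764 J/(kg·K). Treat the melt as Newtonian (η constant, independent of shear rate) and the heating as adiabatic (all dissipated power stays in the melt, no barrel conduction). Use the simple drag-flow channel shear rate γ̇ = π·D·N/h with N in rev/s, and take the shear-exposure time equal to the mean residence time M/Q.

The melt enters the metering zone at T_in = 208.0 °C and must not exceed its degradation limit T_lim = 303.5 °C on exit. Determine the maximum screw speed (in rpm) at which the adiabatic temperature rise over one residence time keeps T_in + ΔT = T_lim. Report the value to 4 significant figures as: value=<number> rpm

Q_s = Q / 3600 = 274.7 / 3600 = 0.0763056 kg/s
Mean residence time: t_res = M/Q_s = 12.60 kg / 0.0763056 kg/s = 165.126 s
Convert to metres: D = 0.0461 m, h = 0.00533 m
ΔT_a = T_lim − T_in = 303.5 °C − 208.0 °C = 95.5 K
Invert ΔT = ηγ̇²t_res/(ρcp) for γ̇: γ̇_max² = ΔT_a ρ cp / (η t_res) = 95.5·1396·1764 / (3943·165.126) = 361.199 s⁻²
γ̇_max = sqrt(361.199) = 19.0052 s⁻¹
Solve γ̇ = πDN/h for N: N_max = γ̇_max·h/(π·D) = 19.0052 × 0.00533 / (π × 0.0461) = 0.699438 rev/s = 41.9663 rpm

value=41.97 rpm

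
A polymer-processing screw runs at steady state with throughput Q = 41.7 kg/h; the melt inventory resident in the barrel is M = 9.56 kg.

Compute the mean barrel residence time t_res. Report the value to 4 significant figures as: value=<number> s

value=825.3 s

Q_s = Q / 3600 = 41.7 / 3600 = 0.0115833 kg/s
t_res = M / Q_s = 9.56 ÷ 0.0115833 = 825.324 s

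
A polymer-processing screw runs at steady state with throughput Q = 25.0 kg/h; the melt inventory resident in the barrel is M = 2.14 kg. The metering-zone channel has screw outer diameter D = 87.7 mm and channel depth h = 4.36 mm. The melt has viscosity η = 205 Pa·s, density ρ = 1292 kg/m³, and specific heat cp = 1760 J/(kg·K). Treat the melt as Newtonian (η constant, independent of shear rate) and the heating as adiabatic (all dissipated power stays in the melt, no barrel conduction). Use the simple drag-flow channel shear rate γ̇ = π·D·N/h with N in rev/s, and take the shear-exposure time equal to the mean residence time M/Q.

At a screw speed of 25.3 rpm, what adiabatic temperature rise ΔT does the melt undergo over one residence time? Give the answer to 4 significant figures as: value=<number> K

Convert throughput: Q = 25.0 kg/h = 25.0/3600 = 0.00694444 kg/s
t_res = M / Q_s = 2.14 ÷ 0.00694444 = 308.16 s
D = 87.7 mm = 0.0877 m;  h = 4.36 mm = 0.00436 m;  N = 25.3 rpm / 60 = 0.421667 rev/s
γ̇ = π·D·N / h = π · 0.0877 · 0.421667 / 0.00436 = 26.646 s⁻¹
ΔT = η·γ̇²·t_res/(ρ·cp) = [205 × 26.646² × 308.16] / [1292 × 1760] = 19.7251 K

value=19.73 K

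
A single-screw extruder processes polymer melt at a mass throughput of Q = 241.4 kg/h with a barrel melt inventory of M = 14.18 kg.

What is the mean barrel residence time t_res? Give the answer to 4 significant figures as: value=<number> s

Q_s = Q / 3600 = 241.4 / 3600 = 0.0670556 kg/s
t_res = M / Q_s = 14.18 / 0.0670556 = 211.466 s

value=211.5 s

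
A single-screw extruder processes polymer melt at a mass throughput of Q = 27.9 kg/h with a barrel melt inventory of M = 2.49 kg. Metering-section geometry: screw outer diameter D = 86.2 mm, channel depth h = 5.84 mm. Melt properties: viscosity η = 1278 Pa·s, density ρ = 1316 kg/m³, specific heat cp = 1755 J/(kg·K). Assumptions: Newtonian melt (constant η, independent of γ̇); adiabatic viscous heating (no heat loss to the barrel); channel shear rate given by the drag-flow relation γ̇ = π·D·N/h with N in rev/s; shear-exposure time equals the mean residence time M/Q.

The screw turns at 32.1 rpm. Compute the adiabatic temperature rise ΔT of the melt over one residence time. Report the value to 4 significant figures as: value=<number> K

Q_s = Q / 3600 = 27.9 / 3600 = 0.00775 kg/s
t_res = M / Q_s = 2.49 ÷ 0.00775 = 321.29 s
Geometry in metres: D = 86.2 mm → 0.0862 m, h = 5.84 mm → 0.00584 m; screw speed N = 32.1 rpm = 0.535 rev/s
Shear rate: γ̇ = πDN/h = π·0.0862·0.535/0.00584 = 24.8084 s⁻¹
ΔT = η·γ̇²·t_res / (ρ·cp) = 1278 · (24.8084)² · 321.29 / (1316 · 1755) = 109.419 K

value=109.4 K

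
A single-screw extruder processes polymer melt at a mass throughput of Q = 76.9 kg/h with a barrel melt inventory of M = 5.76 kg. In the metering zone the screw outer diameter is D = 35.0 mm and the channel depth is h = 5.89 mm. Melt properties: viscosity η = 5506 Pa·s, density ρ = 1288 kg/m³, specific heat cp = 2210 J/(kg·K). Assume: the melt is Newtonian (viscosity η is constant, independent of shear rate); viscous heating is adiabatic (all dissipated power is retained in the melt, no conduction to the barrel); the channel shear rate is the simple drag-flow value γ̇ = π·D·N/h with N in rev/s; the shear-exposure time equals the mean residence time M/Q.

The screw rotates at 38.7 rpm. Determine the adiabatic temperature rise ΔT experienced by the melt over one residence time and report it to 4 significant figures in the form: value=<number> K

Convert throughput: Q = 76.9 kg/h = 76.9/3600 = 0.0213611 kg/s
t_res = M / Q_s = 5.76 / 0.0213611 = 269.649 s
D = 35.0 mm = 0.035 m;  h = 5.89 mm = 0.00589 m;  N = 38.7 rpm / 60 = 0.645 rev/s
γ̇ = π D N / h = (π)(0.035)(0.645) / 0.00589 = 12.041 s⁻¹
ΔT = η·γ̇²·t_res / (ρ·cp) = 5506 · (12.041)² · 269.649 / (1288 · 2210) = 75.6226 K

value=75.62 K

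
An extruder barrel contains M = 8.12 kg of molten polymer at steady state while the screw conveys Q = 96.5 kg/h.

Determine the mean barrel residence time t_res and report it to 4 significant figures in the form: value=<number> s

Convert throughput: Q = 96.5 kg/h = 96.5/3600 = 0.0268056 kg/s
Mean residence time: t_res = M/Q_s = 8.12 kg / 0.0268056 kg/s = 302.922 s

value=302.9 s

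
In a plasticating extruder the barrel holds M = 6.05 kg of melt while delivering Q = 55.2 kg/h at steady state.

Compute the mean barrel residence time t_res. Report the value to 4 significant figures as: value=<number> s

value=394.6 s

Q_s = Q / 3600 = 55.2 / 3600 = 0.0153333 kg/s
t_res = M / Q_s = 6.05 ÷ 0.0153333 = 394.565 s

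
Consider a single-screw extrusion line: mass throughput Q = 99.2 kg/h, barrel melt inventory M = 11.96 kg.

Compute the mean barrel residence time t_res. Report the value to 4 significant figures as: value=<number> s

Q_s = Q / 3600 = 99.2 / 3600 = 0.0275556 kg/s
Mean residence time: t_res = M/Q_s = 11.96 kg / 0.0275556 kg/s = 434.032 s

value=434.0 s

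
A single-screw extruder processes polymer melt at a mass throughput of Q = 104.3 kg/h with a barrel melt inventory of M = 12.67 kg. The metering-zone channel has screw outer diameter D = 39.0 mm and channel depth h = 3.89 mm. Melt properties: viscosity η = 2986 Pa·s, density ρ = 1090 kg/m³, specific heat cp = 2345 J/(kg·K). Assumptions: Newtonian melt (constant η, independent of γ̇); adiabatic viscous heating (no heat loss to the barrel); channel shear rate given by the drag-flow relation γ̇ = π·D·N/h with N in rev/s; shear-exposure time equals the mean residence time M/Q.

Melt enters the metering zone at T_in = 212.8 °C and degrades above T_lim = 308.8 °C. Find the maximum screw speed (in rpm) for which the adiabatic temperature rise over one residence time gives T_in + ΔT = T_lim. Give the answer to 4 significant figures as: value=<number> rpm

value=26.11 rpm

Throughput in SI: Q_s = 104.3 kg/h ÷ 3600 s/h = 0.0289722 kg/s
t_res = M / Q_s = 12.67 ÷ 0.0289722 = 437.315 s
D = 39.0 mm = 0.039 m;  h = 3.89 mm = 0.00389 m
ΔT_a = T_lim − T_in = 308.8 °C − 212.8 °C = 96 K
Invert ΔT = ηγ̇²t_res/(ρcp) for γ̇: γ̇_max² = ΔT_a ρ cp / (η t_res) = 96·1090·2345 / (2986·437.315) = 187.913 s⁻²
Take the square root: γ̇_max = √(187.913) = 13.7081 s⁻¹
N_max = γ̇_max·h / (π·D) = 13.7081 · 0.00389 / (π · 0.039) = 0.435224 rev/s = 26.1135 rpm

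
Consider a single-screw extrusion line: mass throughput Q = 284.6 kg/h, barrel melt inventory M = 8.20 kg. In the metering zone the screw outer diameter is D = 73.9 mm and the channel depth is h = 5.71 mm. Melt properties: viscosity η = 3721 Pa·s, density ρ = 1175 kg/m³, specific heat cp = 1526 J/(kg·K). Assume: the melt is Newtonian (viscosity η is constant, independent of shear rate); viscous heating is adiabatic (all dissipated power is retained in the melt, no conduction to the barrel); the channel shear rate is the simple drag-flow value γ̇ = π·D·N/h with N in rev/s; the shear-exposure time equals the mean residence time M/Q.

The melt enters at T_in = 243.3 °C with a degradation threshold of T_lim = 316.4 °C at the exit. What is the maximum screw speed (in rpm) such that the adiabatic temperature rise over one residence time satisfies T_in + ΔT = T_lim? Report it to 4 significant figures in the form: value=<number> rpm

value=27.19 rpm

Convert throughput: Q = 284.6 kg/h = 284.6/3600 = 0.0790556 kg/s
t_res = M / Q_s = 8.20 ÷ 0.0790556 = 103.725 s
D = 73.9 mm = 0.0739 m;  h = 5.71 mm = 0.00571 m
Allowable rise: ΔT_a = T_lim − T_in = 316.4 − 243.3 = 73.1 K
γ̇_max² = ΔT_a·ρ·cp/(η·t_res) = 73.1·1175·1526/(3721·103.725) = 339.601 s⁻²
Take the square root: γ̇_max = √(339.601) = 18.4283 s⁻¹
N_max = γ̇_max·h / (π·D) = 18.4283 · 0.00571 / (π · 0.0739) = 0.453238 rev/s = 27.1943 rpm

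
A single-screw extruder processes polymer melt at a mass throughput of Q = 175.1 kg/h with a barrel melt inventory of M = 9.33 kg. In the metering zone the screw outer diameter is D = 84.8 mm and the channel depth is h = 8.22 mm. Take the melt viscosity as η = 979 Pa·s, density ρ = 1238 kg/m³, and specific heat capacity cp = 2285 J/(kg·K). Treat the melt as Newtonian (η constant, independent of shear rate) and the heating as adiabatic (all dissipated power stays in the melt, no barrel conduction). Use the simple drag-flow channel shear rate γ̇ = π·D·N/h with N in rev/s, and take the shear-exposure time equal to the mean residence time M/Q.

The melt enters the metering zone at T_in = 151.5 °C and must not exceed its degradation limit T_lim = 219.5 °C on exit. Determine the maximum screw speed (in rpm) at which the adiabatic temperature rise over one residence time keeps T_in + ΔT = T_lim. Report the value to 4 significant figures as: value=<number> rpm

value=59.25 rpm

Convert throughput: Q = 175.1 kg/h = 175.1/3600 = 0.0486389 kg/s
t_res = M / Q_s = 9.33 ÷ 0.0486389 = 191.822 s
Convert to metres: D = 0.0848 m, h = 0.00822 m
ΔT_a = T_lim − T_in = 219.5 − 151.5 = 68 K
Invert ΔT = ηγ̇²t_res/(ρcp) for γ̇: γ̇_max² = ΔT_a ρ cp / (η t_res) = 68·1238·2285 / (979·191.822) = 1024.32 s⁻²
Take the square root: γ̇_max = √(1024.32) = 32.005 s⁻¹
N_max = γ̇_max·h / (π·D) = 32.005 · 0.00822 / (π · 0.0848) = 0.987515 rev/s = 59.2509 rpm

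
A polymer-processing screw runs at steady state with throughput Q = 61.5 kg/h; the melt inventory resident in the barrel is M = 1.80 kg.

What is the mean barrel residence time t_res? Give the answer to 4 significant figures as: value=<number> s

Q_s = Q / 3600 = 61.5 / 3600 = 0.0170833 kg/s
t_res = M / Q_s = 1.80 / 0.0170833 = 105.366 s

value=105.4 s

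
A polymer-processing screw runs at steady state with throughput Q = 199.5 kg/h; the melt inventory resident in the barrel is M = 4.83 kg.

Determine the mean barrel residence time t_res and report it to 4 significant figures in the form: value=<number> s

Q_s = Q / 3600 = 199.5 / 3600 = 0.0554167 kg/s
t_res = M / Q_s = 4.83 / 0.0554167 = 87.1579 s

value=87.16 s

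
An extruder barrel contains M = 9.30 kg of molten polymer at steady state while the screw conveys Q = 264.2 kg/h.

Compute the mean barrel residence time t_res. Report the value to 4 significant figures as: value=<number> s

Throughput in SI: Q_s = 264.2 kg/h ÷ 3600 s/h = 0.0733889 kg/s
t_res = M / Q_s = 9.30 ÷ 0.0733889 = 126.722 s

value=126.7 s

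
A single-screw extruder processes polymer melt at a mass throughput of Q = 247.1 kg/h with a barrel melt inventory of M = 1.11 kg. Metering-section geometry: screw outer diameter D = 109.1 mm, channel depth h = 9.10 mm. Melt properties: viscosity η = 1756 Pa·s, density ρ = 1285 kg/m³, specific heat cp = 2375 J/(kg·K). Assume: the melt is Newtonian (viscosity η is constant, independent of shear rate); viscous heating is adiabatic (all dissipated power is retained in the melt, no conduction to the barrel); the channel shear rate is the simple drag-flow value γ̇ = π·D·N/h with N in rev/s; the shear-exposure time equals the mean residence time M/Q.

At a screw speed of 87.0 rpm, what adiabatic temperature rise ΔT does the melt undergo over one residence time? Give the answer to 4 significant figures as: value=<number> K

value=27.75 K

Throughput in SI: Q_s = 247.1 kg/h ÷ 3600 s/h = 0.0686389 kg/s
Mean residence time: t_res = M/Q_s = 1.11 kg / 0.0686389 kg/s = 16.1716 s
Geometry in metres: D = 109.1 mm → 0.1091 m, h = 9.10 mm → 0.0091 m; screw speed N = 87.0 rpm = 1.45 rev/s
γ̇ = π D N / h = (π)(0.1091)(1.45) / 0.0091 = 54.6137 s⁻¹
Adiabatic rise: ΔT = η γ̇² t_res / (ρ cp) = 1756·(54.6137)²·16.1716 / (1285·2375) = 27.7532 K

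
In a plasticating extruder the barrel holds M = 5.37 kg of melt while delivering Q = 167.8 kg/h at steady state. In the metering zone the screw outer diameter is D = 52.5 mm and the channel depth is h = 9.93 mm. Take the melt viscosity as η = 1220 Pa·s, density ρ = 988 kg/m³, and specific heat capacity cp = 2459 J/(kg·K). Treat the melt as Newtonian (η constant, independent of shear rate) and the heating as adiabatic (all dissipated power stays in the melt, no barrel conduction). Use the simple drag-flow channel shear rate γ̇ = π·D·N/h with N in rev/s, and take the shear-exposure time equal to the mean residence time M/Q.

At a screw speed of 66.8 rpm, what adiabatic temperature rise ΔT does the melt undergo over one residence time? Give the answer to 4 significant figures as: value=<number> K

Throughput in SI: Q_s = 167.8 kg/h ÷ 3600 s/h = 0.0466111 kg/s
Mean residence time: t_res = M/Q_s = 5.37 kg / 0.0466111 kg/s = 115.209 s
Convert to SI: D = 0.0525 m, h = 0.00993 m, N = 66.8/60 = 1.11333 rev/s
Shear rate: γ̇ = πDN/h = π·0.0525·1.11333/0.00993 = 18.4921 s⁻¹
ΔT = η·γ̇²·t_res / (ρ·cp) = 1220 · (18.4921)² · 115.209 / (988 · 2459) = 19.7833 K

value=19.78 K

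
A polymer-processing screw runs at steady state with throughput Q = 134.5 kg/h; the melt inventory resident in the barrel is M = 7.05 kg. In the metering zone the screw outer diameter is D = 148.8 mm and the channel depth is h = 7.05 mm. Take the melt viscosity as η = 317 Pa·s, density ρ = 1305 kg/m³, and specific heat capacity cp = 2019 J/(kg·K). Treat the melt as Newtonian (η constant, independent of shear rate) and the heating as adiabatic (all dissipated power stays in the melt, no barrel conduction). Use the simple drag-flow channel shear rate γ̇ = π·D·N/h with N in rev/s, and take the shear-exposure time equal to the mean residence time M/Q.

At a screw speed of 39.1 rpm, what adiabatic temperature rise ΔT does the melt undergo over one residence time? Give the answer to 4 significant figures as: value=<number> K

value=42.39 K

Q_s = Q / 3600 = 134.5 / 3600 = 0.0373611 kg/s
Mean residence time: t_res = M/Q_s = 7.05 kg / 0.0373611 kg/s = 188.699 s
Geometry in metres: D = 148.8 mm → 0.1488 m, h = 7.05 mm → 0.00705 m; screw speed N = 39.1 rpm = 0.651667 rev/s
γ̇ = π·D·N / h = π · 0.1488 · 0.651667 / 0.00705 = 43.2105 s⁻¹
ΔT = η·γ̇²·t_res/(ρ·cp) = [317 × 43.2105² × 188.699] / [1305 × 2019] = 42.3897 K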